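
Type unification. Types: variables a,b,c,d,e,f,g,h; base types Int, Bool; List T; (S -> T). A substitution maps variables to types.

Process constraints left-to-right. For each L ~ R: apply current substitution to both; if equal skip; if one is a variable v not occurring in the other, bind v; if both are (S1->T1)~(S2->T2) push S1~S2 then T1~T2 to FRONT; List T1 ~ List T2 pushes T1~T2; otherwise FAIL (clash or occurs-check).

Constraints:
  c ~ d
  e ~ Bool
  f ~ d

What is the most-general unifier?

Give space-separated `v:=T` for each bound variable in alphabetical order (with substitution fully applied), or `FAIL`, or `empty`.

step 1: unify c ~ d  [subst: {-} | 2 pending]
  bind c := d
step 2: unify e ~ Bool  [subst: {c:=d} | 1 pending]
  bind e := Bool
step 3: unify f ~ d  [subst: {c:=d, e:=Bool} | 0 pending]
  bind f := d

Answer: c:=d e:=Bool f:=d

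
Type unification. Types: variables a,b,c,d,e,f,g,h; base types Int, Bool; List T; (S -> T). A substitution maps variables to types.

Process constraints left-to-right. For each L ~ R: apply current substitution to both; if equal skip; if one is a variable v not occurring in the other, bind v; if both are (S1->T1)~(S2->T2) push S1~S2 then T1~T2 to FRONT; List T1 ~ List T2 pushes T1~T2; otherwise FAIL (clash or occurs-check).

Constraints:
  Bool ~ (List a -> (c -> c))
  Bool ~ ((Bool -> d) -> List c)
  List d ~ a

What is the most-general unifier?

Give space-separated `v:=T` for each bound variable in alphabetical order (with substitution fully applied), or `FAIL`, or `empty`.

Answer: FAIL

Derivation:
step 1: unify Bool ~ (List a -> (c -> c))  [subst: {-} | 2 pending]
  clash: Bool vs (List a -> (c -> c))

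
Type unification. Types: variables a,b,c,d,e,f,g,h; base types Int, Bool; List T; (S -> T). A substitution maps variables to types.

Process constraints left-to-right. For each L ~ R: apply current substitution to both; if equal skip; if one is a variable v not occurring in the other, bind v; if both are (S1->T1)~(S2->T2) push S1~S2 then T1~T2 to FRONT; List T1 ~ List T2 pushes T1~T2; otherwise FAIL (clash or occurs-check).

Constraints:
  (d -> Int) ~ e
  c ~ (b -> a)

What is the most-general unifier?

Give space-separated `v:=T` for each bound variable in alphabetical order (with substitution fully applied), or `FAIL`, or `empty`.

step 1: unify (d -> Int) ~ e  [subst: {-} | 1 pending]
  bind e := (d -> Int)
step 2: unify c ~ (b -> a)  [subst: {e:=(d -> Int)} | 0 pending]
  bind c := (b -> a)

Answer: c:=(b -> a) e:=(d -> Int)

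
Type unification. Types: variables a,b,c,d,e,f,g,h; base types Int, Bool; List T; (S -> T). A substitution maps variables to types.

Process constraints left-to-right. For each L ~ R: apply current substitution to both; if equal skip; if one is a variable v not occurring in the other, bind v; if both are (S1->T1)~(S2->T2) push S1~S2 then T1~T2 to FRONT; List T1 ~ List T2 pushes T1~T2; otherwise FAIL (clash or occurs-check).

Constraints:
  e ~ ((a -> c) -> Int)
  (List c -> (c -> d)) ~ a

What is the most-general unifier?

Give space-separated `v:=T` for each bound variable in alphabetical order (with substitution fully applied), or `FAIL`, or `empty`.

step 1: unify e ~ ((a -> c) -> Int)  [subst: {-} | 1 pending]
  bind e := ((a -> c) -> Int)
step 2: unify (List c -> (c -> d)) ~ a  [subst: {e:=((a -> c) -> Int)} | 0 pending]
  bind a := (List c -> (c -> d))

Answer: a:=(List c -> (c -> d)) e:=(((List c -> (c -> d)) -> c) -> Int)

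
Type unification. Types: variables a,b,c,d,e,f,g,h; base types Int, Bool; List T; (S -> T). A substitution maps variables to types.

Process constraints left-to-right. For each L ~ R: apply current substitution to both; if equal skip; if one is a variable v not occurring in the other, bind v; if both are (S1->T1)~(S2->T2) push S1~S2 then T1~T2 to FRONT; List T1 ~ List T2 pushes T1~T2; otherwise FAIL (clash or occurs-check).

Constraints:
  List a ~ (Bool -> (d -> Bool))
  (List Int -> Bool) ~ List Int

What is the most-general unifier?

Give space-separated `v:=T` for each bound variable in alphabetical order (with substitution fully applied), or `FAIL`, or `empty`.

Answer: FAIL

Derivation:
step 1: unify List a ~ (Bool -> (d -> Bool))  [subst: {-} | 1 pending]
  clash: List a vs (Bool -> (d -> Bool))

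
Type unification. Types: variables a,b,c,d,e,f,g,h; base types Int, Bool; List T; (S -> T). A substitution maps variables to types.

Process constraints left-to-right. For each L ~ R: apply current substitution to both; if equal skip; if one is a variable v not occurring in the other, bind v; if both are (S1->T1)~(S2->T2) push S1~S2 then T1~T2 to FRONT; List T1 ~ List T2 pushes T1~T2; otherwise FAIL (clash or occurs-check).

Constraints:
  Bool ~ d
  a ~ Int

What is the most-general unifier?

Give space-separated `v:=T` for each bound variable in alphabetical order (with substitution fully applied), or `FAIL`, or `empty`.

step 1: unify Bool ~ d  [subst: {-} | 1 pending]
  bind d := Bool
step 2: unify a ~ Int  [subst: {d:=Bool} | 0 pending]
  bind a := Int

Answer: a:=Int d:=Bool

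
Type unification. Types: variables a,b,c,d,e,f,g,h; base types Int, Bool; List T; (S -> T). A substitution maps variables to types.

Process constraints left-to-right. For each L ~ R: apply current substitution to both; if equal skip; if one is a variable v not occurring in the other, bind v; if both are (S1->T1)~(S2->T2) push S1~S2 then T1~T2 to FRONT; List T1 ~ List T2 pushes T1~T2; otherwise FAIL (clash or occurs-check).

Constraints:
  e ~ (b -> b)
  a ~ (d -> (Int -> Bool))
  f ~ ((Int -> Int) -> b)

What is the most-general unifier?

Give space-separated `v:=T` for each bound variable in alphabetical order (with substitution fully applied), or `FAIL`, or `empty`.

Answer: a:=(d -> (Int -> Bool)) e:=(b -> b) f:=((Int -> Int) -> b)

Derivation:
step 1: unify e ~ (b -> b)  [subst: {-} | 2 pending]
  bind e := (b -> b)
step 2: unify a ~ (d -> (Int -> Bool))  [subst: {e:=(b -> b)} | 1 pending]
  bind a := (d -> (Int -> Bool))
step 3: unify f ~ ((Int -> Int) -> b)  [subst: {e:=(b -> b), a:=(d -> (Int -> Bool))} | 0 pending]
  bind f := ((Int -> Int) -> b)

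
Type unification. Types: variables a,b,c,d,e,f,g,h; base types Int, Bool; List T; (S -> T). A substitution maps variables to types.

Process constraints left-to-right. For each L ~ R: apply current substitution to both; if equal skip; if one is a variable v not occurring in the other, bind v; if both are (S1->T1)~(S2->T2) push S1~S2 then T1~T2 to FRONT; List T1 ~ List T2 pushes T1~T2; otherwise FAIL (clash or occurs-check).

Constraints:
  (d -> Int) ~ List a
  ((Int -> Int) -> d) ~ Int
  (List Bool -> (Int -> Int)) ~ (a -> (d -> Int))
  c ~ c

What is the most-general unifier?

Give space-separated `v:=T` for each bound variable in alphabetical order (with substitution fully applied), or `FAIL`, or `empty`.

Answer: FAIL

Derivation:
step 1: unify (d -> Int) ~ List a  [subst: {-} | 3 pending]
  clash: (d -> Int) vs List a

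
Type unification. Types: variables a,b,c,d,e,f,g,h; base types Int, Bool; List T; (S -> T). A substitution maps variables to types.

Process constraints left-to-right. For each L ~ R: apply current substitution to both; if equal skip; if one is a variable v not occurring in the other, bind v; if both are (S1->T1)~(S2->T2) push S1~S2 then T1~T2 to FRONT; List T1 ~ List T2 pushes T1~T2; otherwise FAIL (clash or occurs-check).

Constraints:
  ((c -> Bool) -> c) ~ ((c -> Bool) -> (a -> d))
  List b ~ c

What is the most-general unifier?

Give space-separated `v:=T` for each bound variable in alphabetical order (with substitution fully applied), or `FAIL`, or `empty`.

Answer: FAIL

Derivation:
step 1: unify ((c -> Bool) -> c) ~ ((c -> Bool) -> (a -> d))  [subst: {-} | 1 pending]
  -> decompose arrow: push (c -> Bool)~(c -> Bool), c~(a -> d)
step 2: unify (c -> Bool) ~ (c -> Bool)  [subst: {-} | 2 pending]
  -> identical, skip
step 3: unify c ~ (a -> d)  [subst: {-} | 1 pending]
  bind c := (a -> d)
step 4: unify List b ~ (a -> d)  [subst: {c:=(a -> d)} | 0 pending]
  clash: List b vs (a -> d)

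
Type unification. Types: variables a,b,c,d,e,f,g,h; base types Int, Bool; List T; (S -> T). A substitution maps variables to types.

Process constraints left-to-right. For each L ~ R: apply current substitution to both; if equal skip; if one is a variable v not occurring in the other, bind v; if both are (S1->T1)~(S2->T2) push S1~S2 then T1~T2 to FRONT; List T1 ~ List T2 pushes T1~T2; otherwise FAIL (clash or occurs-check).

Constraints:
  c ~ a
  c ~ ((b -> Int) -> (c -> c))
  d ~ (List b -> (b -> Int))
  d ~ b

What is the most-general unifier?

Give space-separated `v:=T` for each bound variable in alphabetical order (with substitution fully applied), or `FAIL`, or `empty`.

step 1: unify c ~ a  [subst: {-} | 3 pending]
  bind c := a
step 2: unify a ~ ((b -> Int) -> (a -> a))  [subst: {c:=a} | 2 pending]
  occurs-check fail: a in ((b -> Int) -> (a -> a))

Answer: FAIL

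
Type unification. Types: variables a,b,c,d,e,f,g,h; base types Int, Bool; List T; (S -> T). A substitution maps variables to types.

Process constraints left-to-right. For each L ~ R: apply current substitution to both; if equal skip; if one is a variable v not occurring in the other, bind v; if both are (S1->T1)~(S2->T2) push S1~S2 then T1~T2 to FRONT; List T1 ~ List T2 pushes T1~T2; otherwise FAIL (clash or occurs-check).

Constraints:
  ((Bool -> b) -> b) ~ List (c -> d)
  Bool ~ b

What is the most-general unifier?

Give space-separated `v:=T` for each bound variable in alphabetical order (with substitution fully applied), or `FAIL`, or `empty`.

step 1: unify ((Bool -> b) -> b) ~ List (c -> d)  [subst: {-} | 1 pending]
  clash: ((Bool -> b) -> b) vs List (c -> d)

Answer: FAIL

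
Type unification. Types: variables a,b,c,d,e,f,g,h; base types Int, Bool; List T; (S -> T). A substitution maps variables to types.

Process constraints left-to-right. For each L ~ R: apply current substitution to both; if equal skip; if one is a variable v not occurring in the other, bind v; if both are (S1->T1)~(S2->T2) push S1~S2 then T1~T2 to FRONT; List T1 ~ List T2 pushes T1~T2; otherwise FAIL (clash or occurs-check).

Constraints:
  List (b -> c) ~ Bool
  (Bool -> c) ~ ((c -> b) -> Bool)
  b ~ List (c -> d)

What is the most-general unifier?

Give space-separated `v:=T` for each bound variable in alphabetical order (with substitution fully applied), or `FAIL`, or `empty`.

Answer: FAIL

Derivation:
step 1: unify List (b -> c) ~ Bool  [subst: {-} | 2 pending]
  clash: List (b -> c) vs Bool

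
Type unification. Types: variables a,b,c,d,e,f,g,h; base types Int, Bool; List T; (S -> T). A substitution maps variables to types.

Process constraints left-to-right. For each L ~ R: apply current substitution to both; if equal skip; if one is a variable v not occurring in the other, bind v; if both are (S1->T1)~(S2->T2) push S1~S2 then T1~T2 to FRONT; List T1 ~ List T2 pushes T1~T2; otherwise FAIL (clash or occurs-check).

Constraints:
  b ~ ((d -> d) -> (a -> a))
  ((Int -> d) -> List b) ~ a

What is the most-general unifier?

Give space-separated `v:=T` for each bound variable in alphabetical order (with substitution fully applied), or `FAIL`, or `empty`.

Answer: FAIL

Derivation:
step 1: unify b ~ ((d -> d) -> (a -> a))  [subst: {-} | 1 pending]
  bind b := ((d -> d) -> (a -> a))
step 2: unify ((Int -> d) -> List ((d -> d) -> (a -> a))) ~ a  [subst: {b:=((d -> d) -> (a -> a))} | 0 pending]
  occurs-check fail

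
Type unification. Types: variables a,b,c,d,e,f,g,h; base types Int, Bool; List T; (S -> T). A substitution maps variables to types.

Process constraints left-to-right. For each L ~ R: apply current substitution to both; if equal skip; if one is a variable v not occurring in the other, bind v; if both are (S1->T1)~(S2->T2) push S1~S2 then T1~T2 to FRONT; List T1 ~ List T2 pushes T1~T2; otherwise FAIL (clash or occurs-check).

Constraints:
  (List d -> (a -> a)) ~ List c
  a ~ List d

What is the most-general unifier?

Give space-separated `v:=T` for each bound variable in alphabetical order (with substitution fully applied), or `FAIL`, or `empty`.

Answer: FAIL

Derivation:
step 1: unify (List d -> (a -> a)) ~ List c  [subst: {-} | 1 pending]
  clash: (List d -> (a -> a)) vs List c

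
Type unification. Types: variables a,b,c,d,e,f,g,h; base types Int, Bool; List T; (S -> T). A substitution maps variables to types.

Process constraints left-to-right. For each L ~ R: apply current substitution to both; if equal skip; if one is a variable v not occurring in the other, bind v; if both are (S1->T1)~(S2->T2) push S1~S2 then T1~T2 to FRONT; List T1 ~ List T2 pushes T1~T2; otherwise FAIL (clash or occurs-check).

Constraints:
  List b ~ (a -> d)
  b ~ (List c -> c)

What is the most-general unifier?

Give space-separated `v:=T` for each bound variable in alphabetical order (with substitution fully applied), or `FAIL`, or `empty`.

Answer: FAIL

Derivation:
step 1: unify List b ~ (a -> d)  [subst: {-} | 1 pending]
  clash: List b vs (a -> d)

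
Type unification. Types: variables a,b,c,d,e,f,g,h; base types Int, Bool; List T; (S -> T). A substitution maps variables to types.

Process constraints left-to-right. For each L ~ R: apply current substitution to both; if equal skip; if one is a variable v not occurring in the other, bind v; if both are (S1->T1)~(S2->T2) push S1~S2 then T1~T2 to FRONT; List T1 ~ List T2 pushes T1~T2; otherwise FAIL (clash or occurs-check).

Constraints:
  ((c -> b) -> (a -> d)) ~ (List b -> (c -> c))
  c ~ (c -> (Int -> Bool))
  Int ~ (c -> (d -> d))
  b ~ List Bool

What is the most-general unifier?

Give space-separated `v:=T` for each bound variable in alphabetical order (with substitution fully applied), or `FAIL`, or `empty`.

Answer: FAIL

Derivation:
step 1: unify ((c -> b) -> (a -> d)) ~ (List b -> (c -> c))  [subst: {-} | 3 pending]
  -> decompose arrow: push (c -> b)~List b, (a -> d)~(c -> c)
step 2: unify (c -> b) ~ List b  [subst: {-} | 4 pending]
  clash: (c -> b) vs List b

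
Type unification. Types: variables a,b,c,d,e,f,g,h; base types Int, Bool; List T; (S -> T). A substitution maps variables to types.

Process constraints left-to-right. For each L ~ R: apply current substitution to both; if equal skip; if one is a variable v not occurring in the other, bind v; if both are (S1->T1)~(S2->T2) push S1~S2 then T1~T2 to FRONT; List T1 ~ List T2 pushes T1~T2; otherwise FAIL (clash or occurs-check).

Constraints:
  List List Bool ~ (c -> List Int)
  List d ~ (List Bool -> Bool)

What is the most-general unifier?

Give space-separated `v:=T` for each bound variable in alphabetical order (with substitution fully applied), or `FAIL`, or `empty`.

step 1: unify List List Bool ~ (c -> List Int)  [subst: {-} | 1 pending]
  clash: List List Bool vs (c -> List Int)

Answer: FAIL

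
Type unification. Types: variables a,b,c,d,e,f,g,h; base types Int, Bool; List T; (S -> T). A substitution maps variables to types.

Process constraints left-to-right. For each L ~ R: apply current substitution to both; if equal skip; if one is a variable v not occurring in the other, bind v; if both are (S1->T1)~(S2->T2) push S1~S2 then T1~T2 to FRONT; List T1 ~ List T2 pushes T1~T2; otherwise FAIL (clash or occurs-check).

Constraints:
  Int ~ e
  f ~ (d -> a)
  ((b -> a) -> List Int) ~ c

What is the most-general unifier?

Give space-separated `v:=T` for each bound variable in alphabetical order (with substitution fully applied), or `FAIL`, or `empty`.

step 1: unify Int ~ e  [subst: {-} | 2 pending]
  bind e := Int
step 2: unify f ~ (d -> a)  [subst: {e:=Int} | 1 pending]
  bind f := (d -> a)
step 3: unify ((b -> a) -> List Int) ~ c  [subst: {e:=Int, f:=(d -> a)} | 0 pending]
  bind c := ((b -> a) -> List Int)

Answer: c:=((b -> a) -> List Int) e:=Int f:=(d -> a)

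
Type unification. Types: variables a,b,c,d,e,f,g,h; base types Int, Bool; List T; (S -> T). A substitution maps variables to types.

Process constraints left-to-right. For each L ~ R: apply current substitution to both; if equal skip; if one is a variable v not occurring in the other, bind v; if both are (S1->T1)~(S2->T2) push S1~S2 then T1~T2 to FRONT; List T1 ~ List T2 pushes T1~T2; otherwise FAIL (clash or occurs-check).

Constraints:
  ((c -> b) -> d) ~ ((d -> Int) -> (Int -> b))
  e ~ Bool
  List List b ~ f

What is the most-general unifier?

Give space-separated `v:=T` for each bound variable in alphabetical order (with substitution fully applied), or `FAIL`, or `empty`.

Answer: b:=Int c:=(Int -> Int) d:=(Int -> Int) e:=Bool f:=List List Int

Derivation:
step 1: unify ((c -> b) -> d) ~ ((d -> Int) -> (Int -> b))  [subst: {-} | 2 pending]
  -> decompose arrow: push (c -> b)~(d -> Int), d~(Int -> b)
step 2: unify (c -> b) ~ (d -> Int)  [subst: {-} | 3 pending]
  -> decompose arrow: push c~d, b~Int
step 3: unify c ~ d  [subst: {-} | 4 pending]
  bind c := d
step 4: unify b ~ Int  [subst: {c:=d} | 3 pending]
  bind b := Int
step 5: unify d ~ (Int -> Int)  [subst: {c:=d, b:=Int} | 2 pending]
  bind d := (Int -> Int)
step 6: unify e ~ Bool  [subst: {c:=d, b:=Int, d:=(Int -> Int)} | 1 pending]
  bind e := Bool
step 7: unify List List Int ~ f  [subst: {c:=d, b:=Int, d:=(Int -> Int), e:=Bool} | 0 pending]
  bind f := List List Int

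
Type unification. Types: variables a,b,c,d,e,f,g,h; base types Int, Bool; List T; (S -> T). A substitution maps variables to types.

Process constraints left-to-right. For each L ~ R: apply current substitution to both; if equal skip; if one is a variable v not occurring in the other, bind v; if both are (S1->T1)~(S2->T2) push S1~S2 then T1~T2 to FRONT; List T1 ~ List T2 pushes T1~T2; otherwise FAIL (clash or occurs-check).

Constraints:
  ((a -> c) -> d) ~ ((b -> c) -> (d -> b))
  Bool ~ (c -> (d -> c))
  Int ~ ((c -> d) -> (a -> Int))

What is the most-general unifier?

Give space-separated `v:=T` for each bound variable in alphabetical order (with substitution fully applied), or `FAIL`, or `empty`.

step 1: unify ((a -> c) -> d) ~ ((b -> c) -> (d -> b))  [subst: {-} | 2 pending]
  -> decompose arrow: push (a -> c)~(b -> c), d~(d -> b)
step 2: unify (a -> c) ~ (b -> c)  [subst: {-} | 3 pending]
  -> decompose arrow: push a~b, c~c
step 3: unify a ~ b  [subst: {-} | 4 pending]
  bind a := b
step 4: unify c ~ c  [subst: {a:=b} | 3 pending]
  -> identical, skip
step 5: unify d ~ (d -> b)  [subst: {a:=b} | 2 pending]
  occurs-check fail: d in (d -> b)

Answer: FAIL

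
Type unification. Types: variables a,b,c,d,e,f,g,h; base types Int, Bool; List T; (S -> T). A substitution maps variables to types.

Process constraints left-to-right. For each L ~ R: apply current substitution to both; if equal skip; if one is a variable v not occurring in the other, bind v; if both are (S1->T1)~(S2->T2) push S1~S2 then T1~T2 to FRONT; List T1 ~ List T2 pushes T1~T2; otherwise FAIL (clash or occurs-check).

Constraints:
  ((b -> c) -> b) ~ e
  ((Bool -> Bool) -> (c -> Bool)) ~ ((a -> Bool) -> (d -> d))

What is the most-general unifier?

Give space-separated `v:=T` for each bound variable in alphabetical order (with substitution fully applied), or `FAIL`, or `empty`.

Answer: a:=Bool c:=Bool d:=Bool e:=((b -> Bool) -> b)

Derivation:
step 1: unify ((b -> c) -> b) ~ e  [subst: {-} | 1 pending]
  bind e := ((b -> c) -> b)
step 2: unify ((Bool -> Bool) -> (c -> Bool)) ~ ((a -> Bool) -> (d -> d))  [subst: {e:=((b -> c) -> b)} | 0 pending]
  -> decompose arrow: push (Bool -> Bool)~(a -> Bool), (c -> Bool)~(d -> d)
step 3: unify (Bool -> Bool) ~ (a -> Bool)  [subst: {e:=((b -> c) -> b)} | 1 pending]
  -> decompose arrow: push Bool~a, Bool~Bool
step 4: unify Bool ~ a  [subst: {e:=((b -> c) -> b)} | 2 pending]
  bind a := Bool
step 5: unify Bool ~ Bool  [subst: {e:=((b -> c) -> b), a:=Bool} | 1 pending]
  -> identical, skip
step 6: unify (c -> Bool) ~ (d -> d)  [subst: {e:=((b -> c) -> b), a:=Bool} | 0 pending]
  -> decompose arrow: push c~d, Bool~d
step 7: unify c ~ d  [subst: {e:=((b -> c) -> b), a:=Bool} | 1 pending]
  bind c := d
step 8: unify Bool ~ d  [subst: {e:=((b -> c) -> b), a:=Bool, c:=d} | 0 pending]
  bind d := Bool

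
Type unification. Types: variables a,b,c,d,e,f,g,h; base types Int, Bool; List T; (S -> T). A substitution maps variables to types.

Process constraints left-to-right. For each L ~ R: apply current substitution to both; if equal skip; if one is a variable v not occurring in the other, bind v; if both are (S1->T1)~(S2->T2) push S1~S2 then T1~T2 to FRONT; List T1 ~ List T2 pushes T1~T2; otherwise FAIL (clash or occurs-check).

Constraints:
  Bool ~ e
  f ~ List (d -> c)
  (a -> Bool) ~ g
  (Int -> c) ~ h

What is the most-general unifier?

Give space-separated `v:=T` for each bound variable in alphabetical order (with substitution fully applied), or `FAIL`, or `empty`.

Answer: e:=Bool f:=List (d -> c) g:=(a -> Bool) h:=(Int -> c)

Derivation:
step 1: unify Bool ~ e  [subst: {-} | 3 pending]
  bind e := Bool
step 2: unify f ~ List (d -> c)  [subst: {e:=Bool} | 2 pending]
  bind f := List (d -> c)
step 3: unify (a -> Bool) ~ g  [subst: {e:=Bool, f:=List (d -> c)} | 1 pending]
  bind g := (a -> Bool)
step 4: unify (Int -> c) ~ h  [subst: {e:=Bool, f:=List (d -> c), g:=(a -> Bool)} | 0 pending]
  bind h := (Int -> c)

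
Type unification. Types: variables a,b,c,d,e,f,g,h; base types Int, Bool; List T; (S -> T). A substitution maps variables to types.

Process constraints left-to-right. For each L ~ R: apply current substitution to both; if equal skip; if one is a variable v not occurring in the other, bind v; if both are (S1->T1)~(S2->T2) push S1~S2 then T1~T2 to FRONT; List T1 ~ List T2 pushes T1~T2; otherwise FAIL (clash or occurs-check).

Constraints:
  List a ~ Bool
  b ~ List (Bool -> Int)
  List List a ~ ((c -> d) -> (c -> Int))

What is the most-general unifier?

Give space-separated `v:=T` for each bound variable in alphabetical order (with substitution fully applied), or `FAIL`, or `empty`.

Answer: FAIL

Derivation:
step 1: unify List a ~ Bool  [subst: {-} | 2 pending]
  clash: List a vs Bool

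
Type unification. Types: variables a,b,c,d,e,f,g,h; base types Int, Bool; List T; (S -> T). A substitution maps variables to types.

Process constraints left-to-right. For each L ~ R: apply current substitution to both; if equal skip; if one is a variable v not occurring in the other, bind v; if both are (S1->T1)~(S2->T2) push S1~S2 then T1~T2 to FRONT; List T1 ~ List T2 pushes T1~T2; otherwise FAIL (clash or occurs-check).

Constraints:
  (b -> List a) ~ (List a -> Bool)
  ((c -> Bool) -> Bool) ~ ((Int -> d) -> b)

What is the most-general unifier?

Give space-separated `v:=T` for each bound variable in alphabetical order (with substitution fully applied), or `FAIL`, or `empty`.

step 1: unify (b -> List a) ~ (List a -> Bool)  [subst: {-} | 1 pending]
  -> decompose arrow: push b~List a, List a~Bool
step 2: unify b ~ List a  [subst: {-} | 2 pending]
  bind b := List a
step 3: unify List a ~ Bool  [subst: {b:=List a} | 1 pending]
  clash: List a vs Bool

Answer: FAIL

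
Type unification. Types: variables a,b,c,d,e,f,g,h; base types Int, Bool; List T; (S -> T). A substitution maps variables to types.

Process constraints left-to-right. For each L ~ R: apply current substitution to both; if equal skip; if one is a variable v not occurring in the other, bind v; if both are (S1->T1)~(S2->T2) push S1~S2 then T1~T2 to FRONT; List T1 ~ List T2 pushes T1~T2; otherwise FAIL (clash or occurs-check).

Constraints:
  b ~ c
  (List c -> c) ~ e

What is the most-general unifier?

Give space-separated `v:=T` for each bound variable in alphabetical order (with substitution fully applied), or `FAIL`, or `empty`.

Answer: b:=c e:=(List c -> c)

Derivation:
step 1: unify b ~ c  [subst: {-} | 1 pending]
  bind b := c
step 2: unify (List c -> c) ~ e  [subst: {b:=c} | 0 pending]
  bind e := (List c -> c)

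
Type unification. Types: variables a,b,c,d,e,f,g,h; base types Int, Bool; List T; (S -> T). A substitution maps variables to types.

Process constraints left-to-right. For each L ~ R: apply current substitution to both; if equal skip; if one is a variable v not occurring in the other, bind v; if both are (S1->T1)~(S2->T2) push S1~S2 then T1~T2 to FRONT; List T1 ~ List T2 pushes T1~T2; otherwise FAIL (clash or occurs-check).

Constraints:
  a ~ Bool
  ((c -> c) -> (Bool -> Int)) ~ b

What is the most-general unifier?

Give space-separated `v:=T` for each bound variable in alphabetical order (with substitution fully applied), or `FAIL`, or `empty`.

step 1: unify a ~ Bool  [subst: {-} | 1 pending]
  bind a := Bool
step 2: unify ((c -> c) -> (Bool -> Int)) ~ b  [subst: {a:=Bool} | 0 pending]
  bind b := ((c -> c) -> (Bool -> Int))

Answer: a:=Bool b:=((c -> c) -> (Bool -> Int))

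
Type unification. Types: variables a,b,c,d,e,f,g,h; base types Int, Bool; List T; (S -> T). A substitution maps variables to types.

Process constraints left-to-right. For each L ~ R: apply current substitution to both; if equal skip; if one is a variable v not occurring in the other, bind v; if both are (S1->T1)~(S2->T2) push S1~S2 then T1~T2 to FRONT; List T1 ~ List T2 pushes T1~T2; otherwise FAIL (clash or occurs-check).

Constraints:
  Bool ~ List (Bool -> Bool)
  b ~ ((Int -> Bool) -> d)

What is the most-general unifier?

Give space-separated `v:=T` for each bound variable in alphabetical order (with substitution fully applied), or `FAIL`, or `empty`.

step 1: unify Bool ~ List (Bool -> Bool)  [subst: {-} | 1 pending]
  clash: Bool vs List (Bool -> Bool)

Answer: FAIL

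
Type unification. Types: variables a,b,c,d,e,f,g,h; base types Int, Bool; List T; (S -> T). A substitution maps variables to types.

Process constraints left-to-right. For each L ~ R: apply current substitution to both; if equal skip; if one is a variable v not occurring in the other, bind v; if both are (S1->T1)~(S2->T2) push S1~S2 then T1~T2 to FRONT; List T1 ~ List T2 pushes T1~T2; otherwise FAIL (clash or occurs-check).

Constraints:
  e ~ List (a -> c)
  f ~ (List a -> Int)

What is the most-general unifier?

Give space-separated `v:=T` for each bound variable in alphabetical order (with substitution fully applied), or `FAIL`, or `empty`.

step 1: unify e ~ List (a -> c)  [subst: {-} | 1 pending]
  bind e := List (a -> c)
step 2: unify f ~ (List a -> Int)  [subst: {e:=List (a -> c)} | 0 pending]
  bind f := (List a -> Int)

Answer: e:=List (a -> c) f:=(List a -> Int)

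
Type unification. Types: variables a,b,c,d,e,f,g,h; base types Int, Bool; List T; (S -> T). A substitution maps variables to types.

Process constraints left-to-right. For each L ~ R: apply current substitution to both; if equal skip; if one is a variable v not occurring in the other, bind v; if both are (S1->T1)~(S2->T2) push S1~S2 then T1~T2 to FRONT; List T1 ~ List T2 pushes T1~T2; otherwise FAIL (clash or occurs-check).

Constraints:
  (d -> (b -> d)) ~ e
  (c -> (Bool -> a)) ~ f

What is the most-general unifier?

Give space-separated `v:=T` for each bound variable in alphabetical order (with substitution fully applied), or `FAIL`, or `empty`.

Answer: e:=(d -> (b -> d)) f:=(c -> (Bool -> a))

Derivation:
step 1: unify (d -> (b -> d)) ~ e  [subst: {-} | 1 pending]
  bind e := (d -> (b -> d))
step 2: unify (c -> (Bool -> a)) ~ f  [subst: {e:=(d -> (b -> d))} | 0 pending]
  bind f := (c -> (Bool -> a))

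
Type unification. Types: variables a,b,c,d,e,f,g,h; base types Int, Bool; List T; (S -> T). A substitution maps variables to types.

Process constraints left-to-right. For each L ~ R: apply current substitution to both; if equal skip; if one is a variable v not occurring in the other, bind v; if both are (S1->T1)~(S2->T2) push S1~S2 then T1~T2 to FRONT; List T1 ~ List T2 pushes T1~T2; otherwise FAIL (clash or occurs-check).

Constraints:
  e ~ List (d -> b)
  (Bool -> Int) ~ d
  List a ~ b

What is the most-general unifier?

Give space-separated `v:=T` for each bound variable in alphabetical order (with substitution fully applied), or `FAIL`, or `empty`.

step 1: unify e ~ List (d -> b)  [subst: {-} | 2 pending]
  bind e := List (d -> b)
step 2: unify (Bool -> Int) ~ d  [subst: {e:=List (d -> b)} | 1 pending]
  bind d := (Bool -> Int)
step 3: unify List a ~ b  [subst: {e:=List (d -> b), d:=(Bool -> Int)} | 0 pending]
  bind b := List a

Answer: b:=List a d:=(Bool -> Int) e:=List ((Bool -> Int) -> List a)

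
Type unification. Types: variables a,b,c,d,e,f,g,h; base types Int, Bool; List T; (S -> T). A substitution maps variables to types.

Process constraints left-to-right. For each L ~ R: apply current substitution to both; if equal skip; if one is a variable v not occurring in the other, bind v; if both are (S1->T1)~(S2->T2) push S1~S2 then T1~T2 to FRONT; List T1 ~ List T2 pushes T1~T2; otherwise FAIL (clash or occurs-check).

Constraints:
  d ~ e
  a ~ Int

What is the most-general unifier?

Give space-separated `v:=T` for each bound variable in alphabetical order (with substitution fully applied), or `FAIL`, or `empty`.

step 1: unify d ~ e  [subst: {-} | 1 pending]
  bind d := e
step 2: unify a ~ Int  [subst: {d:=e} | 0 pending]
  bind a := Int

Answer: a:=Int d:=e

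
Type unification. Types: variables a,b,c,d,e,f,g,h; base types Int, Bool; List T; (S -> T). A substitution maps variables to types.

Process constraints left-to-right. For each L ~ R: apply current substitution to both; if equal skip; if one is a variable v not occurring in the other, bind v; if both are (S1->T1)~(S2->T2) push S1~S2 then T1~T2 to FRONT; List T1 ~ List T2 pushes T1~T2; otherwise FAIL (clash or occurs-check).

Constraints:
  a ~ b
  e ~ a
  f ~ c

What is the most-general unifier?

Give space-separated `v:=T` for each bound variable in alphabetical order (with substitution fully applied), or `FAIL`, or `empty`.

Answer: a:=b e:=b f:=c

Derivation:
step 1: unify a ~ b  [subst: {-} | 2 pending]
  bind a := b
step 2: unify e ~ b  [subst: {a:=b} | 1 pending]
  bind e := b
step 3: unify f ~ c  [subst: {a:=b, e:=b} | 0 pending]
  bind f := c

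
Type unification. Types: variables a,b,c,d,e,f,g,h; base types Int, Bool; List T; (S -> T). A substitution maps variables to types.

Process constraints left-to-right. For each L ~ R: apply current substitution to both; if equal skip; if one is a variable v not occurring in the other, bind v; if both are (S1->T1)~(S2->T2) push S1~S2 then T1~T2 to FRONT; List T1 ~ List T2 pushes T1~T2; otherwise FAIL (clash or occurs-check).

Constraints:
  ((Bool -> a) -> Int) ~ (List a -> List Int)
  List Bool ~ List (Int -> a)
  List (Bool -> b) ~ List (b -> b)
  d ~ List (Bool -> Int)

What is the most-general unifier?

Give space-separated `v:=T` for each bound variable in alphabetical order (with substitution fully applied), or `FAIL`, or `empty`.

Answer: FAIL

Derivation:
step 1: unify ((Bool -> a) -> Int) ~ (List a -> List Int)  [subst: {-} | 3 pending]
  -> decompose arrow: push (Bool -> a)~List a, Int~List Int
step 2: unify (Bool -> a) ~ List a  [subst: {-} | 4 pending]
  clash: (Bool -> a) vs List a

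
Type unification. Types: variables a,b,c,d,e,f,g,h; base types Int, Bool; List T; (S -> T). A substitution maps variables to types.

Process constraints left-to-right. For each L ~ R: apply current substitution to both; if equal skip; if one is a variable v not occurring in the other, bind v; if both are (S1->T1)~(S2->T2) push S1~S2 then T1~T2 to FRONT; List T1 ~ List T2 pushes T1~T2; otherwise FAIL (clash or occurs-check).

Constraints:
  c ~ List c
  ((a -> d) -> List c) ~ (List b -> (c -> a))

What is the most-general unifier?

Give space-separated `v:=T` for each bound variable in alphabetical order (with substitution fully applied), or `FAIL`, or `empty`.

Answer: FAIL

Derivation:
step 1: unify c ~ List c  [subst: {-} | 1 pending]
  occurs-check fail: c in List c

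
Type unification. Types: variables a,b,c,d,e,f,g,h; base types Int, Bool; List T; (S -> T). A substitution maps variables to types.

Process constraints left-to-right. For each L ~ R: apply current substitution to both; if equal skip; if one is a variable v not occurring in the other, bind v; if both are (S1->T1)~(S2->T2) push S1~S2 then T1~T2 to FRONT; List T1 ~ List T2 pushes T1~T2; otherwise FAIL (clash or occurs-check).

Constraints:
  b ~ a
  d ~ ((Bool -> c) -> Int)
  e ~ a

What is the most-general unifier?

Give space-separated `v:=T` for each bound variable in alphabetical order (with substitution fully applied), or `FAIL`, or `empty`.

step 1: unify b ~ a  [subst: {-} | 2 pending]
  bind b := a
step 2: unify d ~ ((Bool -> c) -> Int)  [subst: {b:=a} | 1 pending]
  bind d := ((Bool -> c) -> Int)
step 3: unify e ~ a  [subst: {b:=a, d:=((Bool -> c) -> Int)} | 0 pending]
  bind e := a

Answer: b:=a d:=((Bool -> c) -> Int) e:=a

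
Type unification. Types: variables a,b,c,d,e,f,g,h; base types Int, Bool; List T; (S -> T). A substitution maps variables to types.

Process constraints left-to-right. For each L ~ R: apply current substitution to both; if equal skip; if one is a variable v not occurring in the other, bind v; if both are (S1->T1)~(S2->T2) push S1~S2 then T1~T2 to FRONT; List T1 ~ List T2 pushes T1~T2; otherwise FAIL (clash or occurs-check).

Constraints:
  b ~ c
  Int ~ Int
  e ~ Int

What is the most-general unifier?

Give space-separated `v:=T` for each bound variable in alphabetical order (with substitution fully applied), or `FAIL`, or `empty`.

step 1: unify b ~ c  [subst: {-} | 2 pending]
  bind b := c
step 2: unify Int ~ Int  [subst: {b:=c} | 1 pending]
  -> identical, skip
step 3: unify e ~ Int  [subst: {b:=c} | 0 pending]
  bind e := Int

Answer: b:=c e:=Int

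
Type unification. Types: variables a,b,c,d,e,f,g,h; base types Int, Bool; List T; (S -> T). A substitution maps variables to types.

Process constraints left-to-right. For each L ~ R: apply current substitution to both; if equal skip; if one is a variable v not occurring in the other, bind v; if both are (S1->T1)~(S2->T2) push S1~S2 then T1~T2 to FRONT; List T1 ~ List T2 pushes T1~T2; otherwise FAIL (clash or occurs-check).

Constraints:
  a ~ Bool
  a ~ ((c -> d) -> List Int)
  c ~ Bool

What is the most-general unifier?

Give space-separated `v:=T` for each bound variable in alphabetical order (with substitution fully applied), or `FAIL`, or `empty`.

Answer: FAIL

Derivation:
step 1: unify a ~ Bool  [subst: {-} | 2 pending]
  bind a := Bool
step 2: unify Bool ~ ((c -> d) -> List Int)  [subst: {a:=Bool} | 1 pending]
  clash: Bool vs ((c -> d) -> List Int)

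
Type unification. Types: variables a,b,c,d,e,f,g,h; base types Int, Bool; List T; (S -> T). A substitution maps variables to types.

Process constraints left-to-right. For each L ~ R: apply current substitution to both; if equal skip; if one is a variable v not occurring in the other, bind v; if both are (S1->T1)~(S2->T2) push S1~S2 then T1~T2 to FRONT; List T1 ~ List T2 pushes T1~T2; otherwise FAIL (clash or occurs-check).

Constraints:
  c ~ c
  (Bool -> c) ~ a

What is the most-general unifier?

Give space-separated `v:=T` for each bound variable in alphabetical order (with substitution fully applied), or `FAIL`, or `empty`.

Answer: a:=(Bool -> c)

Derivation:
step 1: unify c ~ c  [subst: {-} | 1 pending]
  -> identical, skip
step 2: unify (Bool -> c) ~ a  [subst: {-} | 0 pending]
  bind a := (Bool -> c)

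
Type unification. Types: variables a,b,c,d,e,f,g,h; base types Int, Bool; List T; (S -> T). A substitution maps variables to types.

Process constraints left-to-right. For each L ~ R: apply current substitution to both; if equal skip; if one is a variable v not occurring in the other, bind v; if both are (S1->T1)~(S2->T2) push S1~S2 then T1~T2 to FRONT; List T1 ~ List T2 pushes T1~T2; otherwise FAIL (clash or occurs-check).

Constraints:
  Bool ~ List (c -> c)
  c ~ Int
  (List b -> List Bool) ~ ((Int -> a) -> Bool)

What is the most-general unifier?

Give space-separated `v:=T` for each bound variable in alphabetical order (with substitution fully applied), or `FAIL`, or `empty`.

step 1: unify Bool ~ List (c -> c)  [subst: {-} | 2 pending]
  clash: Bool vs List (c -> c)

Answer: FAIL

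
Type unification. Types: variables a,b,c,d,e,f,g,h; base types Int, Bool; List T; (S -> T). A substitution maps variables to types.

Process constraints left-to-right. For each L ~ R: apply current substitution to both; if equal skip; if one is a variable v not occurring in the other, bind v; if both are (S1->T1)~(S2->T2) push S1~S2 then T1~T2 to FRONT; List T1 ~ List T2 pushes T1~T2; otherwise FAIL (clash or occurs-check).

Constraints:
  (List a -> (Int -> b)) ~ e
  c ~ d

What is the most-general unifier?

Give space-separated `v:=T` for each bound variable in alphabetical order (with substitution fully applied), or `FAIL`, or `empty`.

step 1: unify (List a -> (Int -> b)) ~ e  [subst: {-} | 1 pending]
  bind e := (List a -> (Int -> b))
step 2: unify c ~ d  [subst: {e:=(List a -> (Int -> b))} | 0 pending]
  bind c := d

Answer: c:=d e:=(List a -> (Int -> b))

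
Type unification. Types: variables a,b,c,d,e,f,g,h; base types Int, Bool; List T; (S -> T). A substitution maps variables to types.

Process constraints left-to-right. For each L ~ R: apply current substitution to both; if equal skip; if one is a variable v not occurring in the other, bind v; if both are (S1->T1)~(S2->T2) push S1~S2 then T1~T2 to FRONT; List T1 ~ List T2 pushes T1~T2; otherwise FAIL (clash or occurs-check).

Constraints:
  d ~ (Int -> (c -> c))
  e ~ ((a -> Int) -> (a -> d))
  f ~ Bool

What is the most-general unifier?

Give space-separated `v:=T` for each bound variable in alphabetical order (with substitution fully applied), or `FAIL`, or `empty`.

step 1: unify d ~ (Int -> (c -> c))  [subst: {-} | 2 pending]
  bind d := (Int -> (c -> c))
step 2: unify e ~ ((a -> Int) -> (a -> (Int -> (c -> c))))  [subst: {d:=(Int -> (c -> c))} | 1 pending]
  bind e := ((a -> Int) -> (a -> (Int -> (c -> c))))
step 3: unify f ~ Bool  [subst: {d:=(Int -> (c -> c)), e:=((a -> Int) -> (a -> (Int -> (c -> c))))} | 0 pending]
  bind f := Bool

Answer: d:=(Int -> (c -> c)) e:=((a -> Int) -> (a -> (Int -> (c -> c)))) f:=Bool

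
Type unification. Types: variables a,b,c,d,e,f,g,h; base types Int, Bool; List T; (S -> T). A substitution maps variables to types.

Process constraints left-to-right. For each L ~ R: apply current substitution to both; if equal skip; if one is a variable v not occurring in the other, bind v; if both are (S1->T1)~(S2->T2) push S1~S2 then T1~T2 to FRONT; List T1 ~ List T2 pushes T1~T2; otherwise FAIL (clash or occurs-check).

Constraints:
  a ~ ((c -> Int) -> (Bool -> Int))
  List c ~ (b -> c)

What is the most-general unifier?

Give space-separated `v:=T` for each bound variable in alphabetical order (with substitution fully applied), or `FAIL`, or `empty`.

Answer: FAIL

Derivation:
step 1: unify a ~ ((c -> Int) -> (Bool -> Int))  [subst: {-} | 1 pending]
  bind a := ((c -> Int) -> (Bool -> Int))
step 2: unify List c ~ (b -> c)  [subst: {a:=((c -> Int) -> (Bool -> Int))} | 0 pending]
  clash: List c vs (b -> c)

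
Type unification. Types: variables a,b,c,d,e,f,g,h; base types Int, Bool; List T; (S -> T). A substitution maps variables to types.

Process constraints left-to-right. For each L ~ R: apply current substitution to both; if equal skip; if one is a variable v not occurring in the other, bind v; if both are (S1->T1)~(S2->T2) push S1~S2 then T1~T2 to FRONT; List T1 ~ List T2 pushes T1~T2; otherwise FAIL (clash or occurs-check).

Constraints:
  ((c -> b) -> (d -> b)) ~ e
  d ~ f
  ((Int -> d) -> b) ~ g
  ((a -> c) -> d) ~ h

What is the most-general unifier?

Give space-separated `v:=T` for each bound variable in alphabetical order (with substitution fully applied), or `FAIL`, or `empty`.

Answer: d:=f e:=((c -> b) -> (f -> b)) g:=((Int -> f) -> b) h:=((a -> c) -> f)

Derivation:
step 1: unify ((c -> b) -> (d -> b)) ~ e  [subst: {-} | 3 pending]
  bind e := ((c -> b) -> (d -> b))
step 2: unify d ~ f  [subst: {e:=((c -> b) -> (d -> b))} | 2 pending]
  bind d := f
step 3: unify ((Int -> f) -> b) ~ g  [subst: {e:=((c -> b) -> (d -> b)), d:=f} | 1 pending]
  bind g := ((Int -> f) -> b)
step 4: unify ((a -> c) -> f) ~ h  [subst: {e:=((c -> b) -> (d -> b)), d:=f, g:=((Int -> f) -> b)} | 0 pending]
  bind h := ((a -> c) -> f)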